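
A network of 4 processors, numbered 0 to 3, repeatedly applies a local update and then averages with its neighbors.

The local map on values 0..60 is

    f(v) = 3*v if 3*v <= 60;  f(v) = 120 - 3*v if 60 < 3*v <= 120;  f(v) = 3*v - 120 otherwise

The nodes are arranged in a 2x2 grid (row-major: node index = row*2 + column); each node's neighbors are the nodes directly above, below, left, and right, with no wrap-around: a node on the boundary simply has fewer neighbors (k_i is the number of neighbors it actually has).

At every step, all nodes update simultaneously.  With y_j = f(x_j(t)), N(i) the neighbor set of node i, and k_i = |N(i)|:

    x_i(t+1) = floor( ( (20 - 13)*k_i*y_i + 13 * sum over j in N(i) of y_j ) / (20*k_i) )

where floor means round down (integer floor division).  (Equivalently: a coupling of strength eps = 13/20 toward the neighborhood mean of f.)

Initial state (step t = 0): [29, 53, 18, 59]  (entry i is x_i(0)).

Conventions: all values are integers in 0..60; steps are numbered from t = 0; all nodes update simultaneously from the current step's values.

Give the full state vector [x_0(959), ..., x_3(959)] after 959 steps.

Answer: [40, 41, 49, 51]
Key observation: The state at step 2, [10, 12, 19, 20], reappears at step 6: the system is in a cycle of period 4 from step 2 on.  Therefore the state at step 959 equals the state at step 2 + ((959 - 2) mod 4) = 3, which is [40, 41, 49, 51].

Derivation:
t=0: [29, 53, 18, 59]
t=1: [41, 42, 48, 50]
t=2: [10, 12, 19, 20]
t=3: [40, 41, 49, 51]
t=4: [9, 11, 20, 21]
t=5: [39, 38, 48, 50]
t=6: [10, 12, 19, 20]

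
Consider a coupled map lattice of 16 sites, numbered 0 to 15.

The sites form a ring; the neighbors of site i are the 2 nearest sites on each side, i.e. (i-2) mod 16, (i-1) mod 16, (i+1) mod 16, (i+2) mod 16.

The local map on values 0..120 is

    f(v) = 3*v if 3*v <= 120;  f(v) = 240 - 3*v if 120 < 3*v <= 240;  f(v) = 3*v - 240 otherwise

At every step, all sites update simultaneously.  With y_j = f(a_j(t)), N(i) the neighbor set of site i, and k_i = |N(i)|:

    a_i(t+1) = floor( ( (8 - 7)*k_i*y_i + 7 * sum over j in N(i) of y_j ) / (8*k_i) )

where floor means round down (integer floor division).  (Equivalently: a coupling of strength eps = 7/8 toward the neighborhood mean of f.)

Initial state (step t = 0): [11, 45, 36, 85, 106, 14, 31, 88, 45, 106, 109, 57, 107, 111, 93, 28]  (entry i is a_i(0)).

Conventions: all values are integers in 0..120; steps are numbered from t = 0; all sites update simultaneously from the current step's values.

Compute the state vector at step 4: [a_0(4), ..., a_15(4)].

Simulating step by step:
t=0: [11, 45, 36, 85, 106, 14, 31, 88, 45, 106, 109, 57, 107, 111, 93, 28]
t=1: [77, 65, 64, 74, 66, 51, 66, 72, 74, 72, 83, 82, 73, 71, 68, 69]
t=2: [36, 29, 30, 50, 47, 38, 42, 40, 23, 15, 16, 18, 19, 24, 24, 29]
t=3: [87, 92, 95, 96, 101, 106, 102, 89, 80, 69, 55, 55, 60, 68, 79, 85]
t=4: [24, 32, 42, 54, 59, 54, 45, 42, 43, 42, 46, 54, 48, 37, 29, 22]

Answer: [24, 32, 42, 54, 59, 54, 45, 42, 43, 42, 46, 54, 48, 37, 29, 22]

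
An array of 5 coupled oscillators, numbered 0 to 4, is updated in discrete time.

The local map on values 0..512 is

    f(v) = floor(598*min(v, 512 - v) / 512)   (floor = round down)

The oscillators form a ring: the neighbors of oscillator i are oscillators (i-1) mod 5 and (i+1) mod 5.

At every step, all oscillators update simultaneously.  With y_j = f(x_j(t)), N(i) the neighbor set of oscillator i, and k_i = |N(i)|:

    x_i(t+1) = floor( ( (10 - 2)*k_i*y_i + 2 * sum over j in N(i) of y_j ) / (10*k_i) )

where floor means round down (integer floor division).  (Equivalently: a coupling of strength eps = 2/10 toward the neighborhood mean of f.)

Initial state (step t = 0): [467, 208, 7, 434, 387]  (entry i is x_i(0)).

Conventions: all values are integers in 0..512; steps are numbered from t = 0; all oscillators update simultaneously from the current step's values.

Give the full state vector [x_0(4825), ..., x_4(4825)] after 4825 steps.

Simulating step by step:
t=0: [467, 208, 7, 434, 387]
t=1: [80, 199, 39, 88, 130]
t=2: [112, 199, 69, 101, 140]
t=3: [143, 206, 98, 117, 155]
t=4: [175, 220, 128, 138, 175]
t=5: [209, 240, 160, 164, 199]
t=6: [246, 267, 195, 194, 229]
t=7: [284, 280, 232, 230, 264]
t=8: [268, 269, 269, 270, 284]
t=9: [282, 283, 282, 280, 269]
t=10: [269, 267, 268, 271, 280]
t=11: [282, 285, 283, 280, 272]
t=12: [268, 265, 267, 270, 277]
t=13: [283, 287, 285, 281, 275]
t=14: [267, 262, 265, 269, 274]
t=15: [285, 290, 287, 282, 278]
t=16: [265, 259, 262, 267, 271]
t=17: [288, 293, 290, 286, 282]
t=18: [261, 256, 259, 263, 266]
t=19: [293, 298, 294, 290, 287]
t=20: [255, 250, 254, 258, 261]
t=21: [296, 292, 295, 295, 293]
t=22: [252, 255, 253, 253, 254]
t=23: [294, 296, 295, 295, 295]
t=24: [253, 252, 252, 253, 253]
t=25: [294, 294, 294, 294, 295]
t=26: [253, 254, 254, 253, 253]
t=27: [295, 295, 295, 295, 295]
t=28: [253, 253, 253, 253, 253]
t=29: [295, 295, 295, 295, 295]

Answer: [295, 295, 295, 295, 295]
Key observation: The state at step 27, [295, 295, 295, 295, 295], reappears at step 29: the system is in a cycle of period 2 from step 27 on.  Therefore the state at step 4825 equals the state at step 27 + ((4825 - 27) mod 2) = 27, which is [295, 295, 295, 295, 295].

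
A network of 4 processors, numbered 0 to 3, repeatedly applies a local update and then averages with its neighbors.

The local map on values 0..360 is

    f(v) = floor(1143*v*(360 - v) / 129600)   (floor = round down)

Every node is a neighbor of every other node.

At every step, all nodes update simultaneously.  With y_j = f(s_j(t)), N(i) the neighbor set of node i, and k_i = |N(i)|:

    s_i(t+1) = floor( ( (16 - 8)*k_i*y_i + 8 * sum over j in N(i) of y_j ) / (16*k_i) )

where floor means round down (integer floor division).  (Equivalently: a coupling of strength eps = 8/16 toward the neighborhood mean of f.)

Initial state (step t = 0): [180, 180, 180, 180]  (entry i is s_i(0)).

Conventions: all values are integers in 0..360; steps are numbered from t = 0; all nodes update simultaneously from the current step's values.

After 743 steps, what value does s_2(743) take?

Simulating step by step:
t=0: [180, 180, 180, 180]
t=1: [285, 285, 285, 285]
t=2: [188, 188, 188, 188]
t=3: [285, 285, 285, 285]

Answer: s_2(743) = 285
Key observation: The state at step 1, [285, 285, 285, 285], reappears at step 3: the system is in a cycle of period 2 from step 1 on.  Therefore the state at step 743 equals the state at step 1 + ((743 - 1) mod 2) = 1, which is [285, 285, 285, 285].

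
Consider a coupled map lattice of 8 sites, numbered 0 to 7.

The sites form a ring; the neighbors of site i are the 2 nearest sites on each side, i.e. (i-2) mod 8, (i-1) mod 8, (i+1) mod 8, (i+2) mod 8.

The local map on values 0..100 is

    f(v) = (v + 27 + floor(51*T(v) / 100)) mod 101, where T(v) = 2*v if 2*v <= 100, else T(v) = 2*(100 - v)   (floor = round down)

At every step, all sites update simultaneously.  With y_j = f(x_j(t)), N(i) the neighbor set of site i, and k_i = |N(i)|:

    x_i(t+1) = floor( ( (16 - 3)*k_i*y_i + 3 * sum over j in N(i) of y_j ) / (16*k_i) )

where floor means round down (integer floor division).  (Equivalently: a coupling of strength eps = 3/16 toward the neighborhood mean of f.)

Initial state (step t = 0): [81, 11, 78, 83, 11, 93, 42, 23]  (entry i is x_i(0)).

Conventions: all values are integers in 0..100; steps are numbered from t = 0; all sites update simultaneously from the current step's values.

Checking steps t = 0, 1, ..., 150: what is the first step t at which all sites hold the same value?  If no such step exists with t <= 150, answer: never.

Answer: never
Key observation: The state at step 9 reappears at step 11 — the system is in a cycle of period 2 from step 9 on.  No step 0..11 is synchronized, and the cycle repeats forever, so no step up to 150 (or ever) has all sites equal.

Derivation:
t=0: [81, 11, 78, 83, 11, 93, 42, 23]  (not all equal)
t=1: [28, 46, 28, 28, 43, 28, 16, 64]  (not all equal)
t=2: [76, 27, 76, 76, 24, 75, 57, 32]  (not all equal)
t=3: [31, 73, 30, 30, 65, 31, 31, 81]  (not all equal)
t=4: [83, 34, 81, 81, 37, 83, 83, 34]  (not all equal)
t=5: [32, 85, 28, 28, 4, 28, 28, 85]  (not all equal)
t=6: [84, 34, 78, 78, 44, 78, 78, 34]  (not all equal)
t=7: [32, 85, 28, 28, 16, 28, 28, 85]  (not all equal)
t=8: [84, 34, 79, 79, 63, 79, 79, 34]  (not all equal)
t=9: [32, 85, 29, 29, 26, 29, 29, 85]  (not all equal)
t=10: [84, 34, 82, 81, 80, 81, 82, 34]  (not all equal)
t=11: [32, 85, 29, 29, 26, 29, 29, 85]  (not all equal)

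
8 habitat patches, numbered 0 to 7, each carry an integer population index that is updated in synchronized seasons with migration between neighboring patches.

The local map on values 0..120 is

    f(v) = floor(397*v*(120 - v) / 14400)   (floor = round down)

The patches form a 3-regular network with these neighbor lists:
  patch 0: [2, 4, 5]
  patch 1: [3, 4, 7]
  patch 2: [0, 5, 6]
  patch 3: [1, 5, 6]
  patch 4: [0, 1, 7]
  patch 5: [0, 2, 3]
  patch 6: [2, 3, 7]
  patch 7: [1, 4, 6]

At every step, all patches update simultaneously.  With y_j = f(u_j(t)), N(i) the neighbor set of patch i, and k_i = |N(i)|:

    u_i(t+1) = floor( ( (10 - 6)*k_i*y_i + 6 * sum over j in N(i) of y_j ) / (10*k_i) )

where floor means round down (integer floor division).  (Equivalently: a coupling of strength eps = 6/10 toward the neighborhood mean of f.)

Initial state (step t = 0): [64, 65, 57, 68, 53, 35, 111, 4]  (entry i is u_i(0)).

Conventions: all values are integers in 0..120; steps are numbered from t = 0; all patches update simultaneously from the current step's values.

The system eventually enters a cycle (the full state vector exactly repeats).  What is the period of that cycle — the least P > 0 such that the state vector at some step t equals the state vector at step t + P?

Answer: 2
Key observation: The state at step 14, [99, 99, 99, 99, 99, 99, 99, 99], reappears at step 16 — and no state repeats earlier — so the cycle the system enters has period 2.

Derivation:
t=0: [64, 65, 57, 68, 53, 35, 111, 4]
t=1: [94, 80, 81, 80, 80, 91, 52, 49]
t=2: [76, 89, 82, 86, 85, 77, 92, 92]
t=3: [88, 77, 84, 79, 80, 87, 75, 74]
t=4: [80, 90, 83, 88, 87, 81, 90, 91]
t=5: [85, 75, 83, 77, 78, 84, 76, 74]
t=6: [84, 92, 85, 90, 89, 84, 90, 92]
t=7: [81, 72, 80, 75, 75, 81, 75, 72]
t=8: [88, 94, 88, 92, 92, 88, 92, 94]
t=9: [75, 68, 75, 71, 70, 75, 71, 68]
t=10: [93, 96, 93, 95, 95, 93, 95, 96]
t=11: [68, 63, 68, 65, 65, 68, 65, 63]
t=12: [97, 98, 97, 98, 98, 97, 98, 98]
t=13: [60, 59, 60, 59, 59, 60, 59, 59]
t=14: [99, 99, 99, 99, 99, 99, 99, 99]
t=15: [57, 57, 57, 57, 57, 57, 57, 57]
t=16: [99, 99, 99, 99, 99, 99, 99, 99]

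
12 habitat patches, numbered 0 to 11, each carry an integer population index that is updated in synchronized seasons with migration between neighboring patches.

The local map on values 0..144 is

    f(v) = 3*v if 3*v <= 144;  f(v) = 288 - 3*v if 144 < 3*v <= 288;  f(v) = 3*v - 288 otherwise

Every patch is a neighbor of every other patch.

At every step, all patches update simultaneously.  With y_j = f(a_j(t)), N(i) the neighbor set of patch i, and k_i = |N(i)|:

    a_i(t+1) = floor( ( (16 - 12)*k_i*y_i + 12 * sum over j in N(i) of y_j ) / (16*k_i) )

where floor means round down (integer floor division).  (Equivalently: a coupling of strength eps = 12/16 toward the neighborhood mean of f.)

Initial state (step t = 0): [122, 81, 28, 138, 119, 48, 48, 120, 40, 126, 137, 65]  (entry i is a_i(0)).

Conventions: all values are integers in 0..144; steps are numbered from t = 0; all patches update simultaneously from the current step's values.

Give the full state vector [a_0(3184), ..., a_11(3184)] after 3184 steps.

Simulating step by step:
t=0: [122, 81, 28, 138, 119, 48, 48, 120, 40, 126, 137, 65]
t=1: [95, 89, 96, 103, 93, 107, 107, 94, 102, 97, 103, 97]
t=2: [12, 15, 11, 15, 13, 17, 17, 12, 14, 12, 15, 12]
t=3: [40, 41, 39, 41, 40, 43, 43, 40, 41, 40, 41, 40]
t=4: [121, 122, 121, 122, 121, 123, 123, 121, 122, 121, 122, 121]
t=5: [76, 77, 76, 77, 76, 77, 77, 76, 77, 76, 77, 76]
t=6: [58, 58, 58, 58, 58, 58, 58, 58, 58, 58, 58, 58]
t=7: [114, 114, 114, 114, 114, 114, 114, 114, 114, 114, 114, 114]
t=8: [54, 54, 54, 54, 54, 54, 54, 54, 54, 54, 54, 54]
t=9: [126, 126, 126, 126, 126, 126, 126, 126, 126, 126, 126, 126]
t=10: [90, 90, 90, 90, 90, 90, 90, 90, 90, 90, 90, 90]
t=11: [18, 18, 18, 18, 18, 18, 18, 18, 18, 18, 18, 18]
t=12: [54, 54, 54, 54, 54, 54, 54, 54, 54, 54, 54, 54]

Answer: [54, 54, 54, 54, 54, 54, 54, 54, 54, 54, 54, 54]
Key observation: The state at step 8, [54, 54, 54, 54, 54, 54, 54, 54, 54, 54, 54, 54], reappears at step 12: the system is in a cycle of period 4 from step 8 on.  Therefore the state at step 3184 equals the state at step 8 + ((3184 - 8) mod 4) = 8, which is [54, 54, 54, 54, 54, 54, 54, 54, 54, 54, 54, 54].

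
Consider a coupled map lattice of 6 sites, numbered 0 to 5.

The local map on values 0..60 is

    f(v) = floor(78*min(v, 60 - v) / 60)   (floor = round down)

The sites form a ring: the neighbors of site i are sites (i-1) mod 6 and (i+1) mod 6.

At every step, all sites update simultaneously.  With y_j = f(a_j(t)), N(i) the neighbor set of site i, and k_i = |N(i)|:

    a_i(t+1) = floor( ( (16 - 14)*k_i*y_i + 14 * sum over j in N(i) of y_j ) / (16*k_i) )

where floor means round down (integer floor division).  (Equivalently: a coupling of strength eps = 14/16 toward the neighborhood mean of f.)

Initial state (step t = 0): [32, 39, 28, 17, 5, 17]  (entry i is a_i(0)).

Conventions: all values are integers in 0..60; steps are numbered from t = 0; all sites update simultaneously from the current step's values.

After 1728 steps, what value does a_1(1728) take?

Answer: a_1(1728) = 29
Key observation: The state at step 5, [37, 37, 37, 37, 37, 37], reappears at step 7: the system is in a cycle of period 2 from step 5 on.  Therefore the state at step 1728 equals the state at step 5 + ((1728 - 5) mod 2) = 6, which is [29, 29, 29, 29, 29, 29].

Derivation:
t=0: [32, 39, 28, 17, 5, 17]
t=1: [25, 34, 25, 21, 20, 21]
t=2: [30, 32, 30, 28, 26, 28]
t=3: [36, 38, 36, 36, 35, 36]
t=4: [29, 30, 29, 31, 31, 31]
t=5: [37, 37, 37, 37, 37, 37]
t=6: [29, 29, 29, 29, 29, 29]
t=7: [37, 37, 37, 37, 37, 37]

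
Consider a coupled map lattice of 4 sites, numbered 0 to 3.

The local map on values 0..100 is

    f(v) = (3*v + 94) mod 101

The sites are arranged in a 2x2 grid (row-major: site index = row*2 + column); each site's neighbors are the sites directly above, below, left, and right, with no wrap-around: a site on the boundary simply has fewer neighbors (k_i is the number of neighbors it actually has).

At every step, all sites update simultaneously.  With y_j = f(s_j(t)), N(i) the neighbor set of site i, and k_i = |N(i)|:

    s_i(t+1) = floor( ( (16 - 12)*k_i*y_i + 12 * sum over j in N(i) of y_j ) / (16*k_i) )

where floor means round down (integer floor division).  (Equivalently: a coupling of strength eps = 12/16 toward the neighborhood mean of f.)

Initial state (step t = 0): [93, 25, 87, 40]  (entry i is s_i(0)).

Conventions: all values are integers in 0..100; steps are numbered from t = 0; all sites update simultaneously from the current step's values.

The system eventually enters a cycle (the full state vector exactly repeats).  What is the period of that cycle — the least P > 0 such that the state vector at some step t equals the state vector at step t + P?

Simulating step by step:
t=0: [93, 25, 87, 40]
t=1: [62, 47, 43, 48]
t=2: [39, 51, 48, 29]
t=3: [32, 44, 42, 50]
t=4: [38, 55, 53, 26]
t=5: [42, 43, 41, 58]
t=6: [18, 36, 35, 30]
t=7: [48, 48, 73, 57]
t=8: [26, 46, 39, 33]
t=9: [32, 68, 63, 37]
t=10: [88, 58, 54, 67]
t=11: [58, 72, 69, 68]
t=12: [56, 62, 85, 63]
t=13: [61, 72, 64, 66]
t=14: [52, 63, 82, 56]
t=15: [56, 60, 49, 59]
t=16: [56, 66, 58, 58]
t=17: [73, 69, 63, 75]
t=18: [70, 34, 30, 71]
t=19: [67, 25, 22, 67]
t=20: [70, 86, 84, 70]
t=21: [34, 13, 11, 34]
t=22: [45, 79, 77, 45]
t=23: [25, 27, 25, 25]
t=24: [70, 69, 68, 70]
t=25: [73, 25, 24, 73]
t=26: [52, 24, 23, 52]
t=27: [59, 52, 51, 59]
t=28: [52, 63, 63, 52]
t=29: [72, 56, 56, 72]
t=30: [46, 20, 20, 46]
t=31: [47, 35, 35, 47]
t=32: [81, 49, 49, 81]
t=33: [37, 35, 35, 37]
t=34: [74, 26, 26, 74]
t=35: [56, 27, 27, 56]
t=36: [70, 63, 63, 70]
t=37: [61, 21, 21, 61]
t=38: [60, 70, 70, 60]
t=39: [18, 54, 54, 18]
t=40: [52, 48, 48, 52]
t=41: [39, 45, 45, 39]
t=42: [22, 13, 13, 22]
t=43: [38, 52, 52, 38]
t=44: [37, 16, 16, 37]
t=45: [31, 12, 12, 31]
t=46: [43, 71, 71, 43]
t=47: [8, 16, 16, 8]
t=48: [35, 23, 23, 35]
t=49: [71, 89, 89, 71]
t=50: [44, 17, 17, 44]
t=51: [39, 29, 29, 39]
t=52: [62, 26, 26, 62]
t=53: [72, 76, 76, 72]
t=54: [16, 10, 10, 16]
t=55: [27, 36, 36, 27]
t=56: [18, 55, 55, 18]
t=57: [54, 49, 49, 54]
t=58: [42, 50, 50, 42]
t=59: [36, 24, 24, 36]
t=60: [48, 16, 16, 48]
t=61: [39, 37, 37, 39]
t=62: [4, 7, 7, 4]
t=63: [11, 7, 7, 11]
t=64: [17, 23, 23, 17]
t=65: [57, 48, 48, 57]
t=66: [42, 56, 56, 42]
t=67: [49, 28, 28, 49]
t=68: [67, 48, 48, 67]
t=69: [50, 78, 78, 50]
t=70: [29, 37, 37, 29]
t=71: [22, 60, 60, 22]
t=72: [68, 62, 62, 68]
t=73: [82, 91, 91, 82]
t=74: [57, 43, 43, 57]
t=75: [31, 52, 52, 31]
t=76: [57, 76, 76, 57]
t=77: [30, 52, 52, 30]
t=78: [56, 74, 74, 56]
t=79: [24, 48, 48, 24]
t=80: [43, 57, 57, 43]
t=81: [52, 31, 31, 52]
t=82: [76, 57, 57, 76]
t=83: [52, 30, 30, 52]
t=84: [74, 56, 56, 74]
t=85: [48, 24, 24, 48]
t=86: [57, 43, 43, 57]

Answer: 12
Key observation: The state at step 74, [57, 43, 43, 57], reappears at step 86 — and no state repeats earlier — so the cycle the system enters has period 12.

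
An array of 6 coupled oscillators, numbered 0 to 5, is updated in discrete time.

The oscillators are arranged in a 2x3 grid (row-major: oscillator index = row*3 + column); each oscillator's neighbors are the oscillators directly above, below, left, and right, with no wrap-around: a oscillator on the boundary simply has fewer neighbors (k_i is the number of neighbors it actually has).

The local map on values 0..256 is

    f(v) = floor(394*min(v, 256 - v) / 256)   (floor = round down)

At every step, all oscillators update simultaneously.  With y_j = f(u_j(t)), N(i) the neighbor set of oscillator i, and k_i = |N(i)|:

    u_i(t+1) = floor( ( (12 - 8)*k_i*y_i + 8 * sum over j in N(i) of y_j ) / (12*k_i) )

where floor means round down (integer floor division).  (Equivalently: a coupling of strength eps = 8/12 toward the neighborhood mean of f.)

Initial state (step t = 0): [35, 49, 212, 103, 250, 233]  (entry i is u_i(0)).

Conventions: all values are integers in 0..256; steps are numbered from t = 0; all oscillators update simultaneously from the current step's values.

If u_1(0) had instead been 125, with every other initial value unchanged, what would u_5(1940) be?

Simulating step by step:
t=0: [35, 125, 212, 103, 250, 233]
t=1: [134, 92, 98, 73, 88, 37]
t=2: [146, 151, 115, 144, 113, 113]
t=3: [167, 168, 170, 171, 170, 174]
t=4: [133, 133, 131, 132, 130, 130]
t=5: [189, 190, 191, 190, 191, 192]
t=6: [101, 101, 99, 101, 100, 99]
t=7: [155, 153, 153, 154, 153, 152]
t=8: [156, 157, 158, 156, 158, 158]
t=9: [152, 151, 150, 152, 151, 150]
t=10: [160, 161, 162, 160, 161, 162]
t=11: [146, 145, 144, 146, 145, 144]
t=12: [169, 170, 171, 169, 170, 171]
t=13: [132, 131, 130, 132, 131, 130]
t=14: [190, 191, 192, 190, 191, 192]
t=15: [100, 99, 98, 100, 99, 98]
t=16: [152, 151, 150, 152, 151, 150]

Answer: u_5(1940) = 98
Key observation: The state at step 9, [152, 151, 150, 152, 151, 150], reappears at step 16: the system is in a cycle of period 7 from step 9 on.  Therefore the state at step 1940 equals the state at step 9 + ((1940 - 9) mod 7) = 15, which is [100, 99, 98, 100, 99, 98].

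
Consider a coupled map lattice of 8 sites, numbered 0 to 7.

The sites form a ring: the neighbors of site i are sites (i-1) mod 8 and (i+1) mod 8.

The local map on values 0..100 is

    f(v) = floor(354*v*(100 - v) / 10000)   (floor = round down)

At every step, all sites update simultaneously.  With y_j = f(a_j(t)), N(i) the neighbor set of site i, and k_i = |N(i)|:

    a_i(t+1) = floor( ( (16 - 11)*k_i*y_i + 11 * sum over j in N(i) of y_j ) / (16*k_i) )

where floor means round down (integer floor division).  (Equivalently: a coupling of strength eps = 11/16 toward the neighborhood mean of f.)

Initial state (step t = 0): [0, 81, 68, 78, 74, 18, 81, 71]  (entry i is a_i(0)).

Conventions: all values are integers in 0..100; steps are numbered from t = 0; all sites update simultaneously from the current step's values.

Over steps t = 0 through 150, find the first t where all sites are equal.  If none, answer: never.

Simulating step by step:
t=0: [0, 81, 68, 78, 74, 18, 81, 71]  (not all equal)
t=1: [43, 43, 63, 68, 59, 58, 59, 41]  (not all equal)
t=2: [85, 84, 81, 81, 82, 85, 85, 85]  (not all equal)
t=3: [45, 48, 51, 53, 50, 47, 45, 45]  (not all equal)
t=4: [87, 87, 88, 88, 88, 87, 87, 87]  (not all equal)
t=5: [40, 38, 38, 37, 38, 38, 40, 40]  (not all equal)
t=6: [83, 83, 82, 82, 82, 83, 83, 84]  (not all equal)
t=7: [48, 50, 50, 52, 50, 50, 48, 48]  (not all equal)
t=8: [88, 88, 88, 88, 88, 88, 88, 88]  (all equal)

Answer: 8
Key observation: Synchronization is absorbing here: once all sites are equal they stay equal, and step 8 is the first all-equal step.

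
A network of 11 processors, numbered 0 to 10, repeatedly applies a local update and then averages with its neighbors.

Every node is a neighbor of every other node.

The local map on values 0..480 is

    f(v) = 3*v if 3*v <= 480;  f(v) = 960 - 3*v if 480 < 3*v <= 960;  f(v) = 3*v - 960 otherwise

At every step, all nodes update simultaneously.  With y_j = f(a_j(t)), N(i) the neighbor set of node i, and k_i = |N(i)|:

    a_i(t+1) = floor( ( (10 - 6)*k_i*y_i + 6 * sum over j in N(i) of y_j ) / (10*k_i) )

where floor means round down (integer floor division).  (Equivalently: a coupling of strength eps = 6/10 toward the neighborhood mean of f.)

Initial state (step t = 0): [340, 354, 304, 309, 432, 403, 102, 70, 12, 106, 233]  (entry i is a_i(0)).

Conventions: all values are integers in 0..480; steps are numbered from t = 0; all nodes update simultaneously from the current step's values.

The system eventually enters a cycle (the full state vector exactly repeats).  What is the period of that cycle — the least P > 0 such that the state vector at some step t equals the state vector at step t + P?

Simulating step by step:
t=0: [340, 354, 304, 309, 432, 403, 102, 70, 12, 106, 233]
t=1: [137, 152, 133, 128, 231, 202, 221, 188, 129, 225, 206]
t=2: [378, 393, 374, 369, 329, 359, 339, 373, 370, 335, 354]
t=3: [140, 156, 136, 131, 90, 121, 100, 135, 132, 96, 116]
t=4: [386, 402, 382, 377, 335, 366, 345, 381, 378, 341, 361]
t=5: [163, 179, 159, 154, 111, 143, 121, 158, 155, 117, 137]
t=6: [439, 423, 441, 436, 392, 425, 402, 440, 437, 398, 419]
t=7: [325, 308, 327, 322, 277, 310, 287, 326, 323, 283, 304]
t=8: [36, 43, 38, 33, 75, 41, 64, 37, 34, 69, 47]
t=9: [129, 136, 131, 126, 169, 134, 158, 130, 127, 163, 141]
t=10: [405, 412, 407, 402, 427, 410, 434, 406, 403, 433, 417]
t=11: [273, 280, 275, 270, 295, 278, 302, 274, 271, 301, 285]
t=12: [122, 115, 120, 125, 100, 117, 93, 121, 124, 94, 110]
t=13: [347, 340, 345, 350, 325, 342, 318, 346, 349, 319, 335]
t=14: [63, 56, 61, 66, 41, 58, 38, 62, 65, 37, 51]
t=15: [171, 164, 169, 174, 149, 166, 146, 170, 173, 145, 159]
t=16: [449, 456, 451, 446, 449, 454, 446, 450, 447, 445, 459]
t=17: [389, 396, 391, 386, 389, 394, 386, 390, 387, 385, 399]
t=18: [209, 216, 211, 206, 209, 214, 206, 210, 207, 205, 219]
t=19: [330, 323, 328, 333, 330, 325, 333, 329, 332, 334, 320]
t=20: [27, 20, 25, 30, 27, 22, 30, 26, 29, 31, 17]
t=21: [78, 71, 76, 81, 78, 73, 81, 77, 80, 82, 68]
t=22: [231, 224, 229, 234, 231, 226, 234, 230, 233, 235, 221]
t=23: [269, 276, 271, 266, 269, 274, 266, 270, 267, 265, 279]
t=24: [150, 143, 148, 153, 150, 145, 153, 149, 152, 154, 140]
t=25: [447, 440, 445, 450, 447, 442, 450, 446, 449, 451, 437]
t=26: [378, 371, 376, 381, 378, 373, 381, 377, 380, 382, 368]
t=27: [171, 164, 169, 174, 171, 166, 174, 170, 173, 175, 161]
t=28: [449, 456, 451, 446, 449, 454, 446, 450, 447, 445, 459]

Answer: 12
Key observation: The state at step 16, [449, 456, 451, 446, 449, 454, 446, 450, 447, 445, 459], reappears at step 28 — and no state repeats earlier — so the cycle the system enters has period 12.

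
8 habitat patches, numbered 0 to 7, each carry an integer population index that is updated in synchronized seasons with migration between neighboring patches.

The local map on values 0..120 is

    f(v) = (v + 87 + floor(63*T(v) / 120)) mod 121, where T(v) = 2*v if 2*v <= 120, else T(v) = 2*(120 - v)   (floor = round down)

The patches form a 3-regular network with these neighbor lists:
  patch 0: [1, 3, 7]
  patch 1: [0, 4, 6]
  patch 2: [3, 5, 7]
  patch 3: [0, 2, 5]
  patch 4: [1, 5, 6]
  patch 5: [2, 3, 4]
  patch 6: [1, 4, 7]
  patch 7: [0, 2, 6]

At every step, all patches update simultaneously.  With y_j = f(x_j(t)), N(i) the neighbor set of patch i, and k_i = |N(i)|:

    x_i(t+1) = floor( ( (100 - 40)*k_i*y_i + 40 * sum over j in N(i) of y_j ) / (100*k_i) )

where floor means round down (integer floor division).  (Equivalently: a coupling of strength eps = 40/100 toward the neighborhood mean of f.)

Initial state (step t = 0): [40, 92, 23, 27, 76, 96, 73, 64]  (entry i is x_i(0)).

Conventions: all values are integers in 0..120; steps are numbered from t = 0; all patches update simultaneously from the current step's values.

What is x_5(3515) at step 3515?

Answer: x_5(3515) = 87
Key observation: The state at step 4, [87, 87, 87, 87, 87, 87, 87, 87], reappears at step 5: the system is in a cycle of period 1 from step 4 on.  Therefore the state at step 3515 equals the state at step 4 + ((3515 - 4) mod 1) = 4, which is [87, 87, 87, 87, 87, 87, 87, 87].

Derivation:
t=0: [40, 92, 23, 27, 76, 96, 73, 64]
t=1: [54, 82, 33, 32, 87, 68, 87, 72]
t=2: [73, 85, 47, 44, 87, 72, 87, 78]
t=3: [83, 87, 68, 65, 87, 80, 87, 84]
t=4: [87, 87, 87, 87, 87, 87, 87, 87]
t=5: [87, 87, 87, 87, 87, 87, 87, 87]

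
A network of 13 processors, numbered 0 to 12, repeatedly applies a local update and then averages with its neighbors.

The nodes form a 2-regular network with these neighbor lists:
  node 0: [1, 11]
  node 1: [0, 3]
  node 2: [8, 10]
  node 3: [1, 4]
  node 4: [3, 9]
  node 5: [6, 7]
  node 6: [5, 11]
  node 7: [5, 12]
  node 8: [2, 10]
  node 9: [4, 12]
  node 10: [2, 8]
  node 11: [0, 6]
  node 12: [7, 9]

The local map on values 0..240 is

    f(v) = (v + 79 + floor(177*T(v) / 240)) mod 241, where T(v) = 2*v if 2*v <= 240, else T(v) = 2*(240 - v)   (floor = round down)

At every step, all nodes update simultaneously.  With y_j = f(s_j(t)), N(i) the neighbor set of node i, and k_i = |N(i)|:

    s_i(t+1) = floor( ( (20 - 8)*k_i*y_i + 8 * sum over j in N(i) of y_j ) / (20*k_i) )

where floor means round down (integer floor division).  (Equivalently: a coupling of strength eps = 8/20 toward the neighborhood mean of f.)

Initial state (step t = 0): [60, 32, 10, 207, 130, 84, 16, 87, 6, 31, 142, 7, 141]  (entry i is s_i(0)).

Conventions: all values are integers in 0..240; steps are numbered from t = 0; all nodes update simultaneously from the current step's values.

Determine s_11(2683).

Answer: s_11(2683) = 130
Key observation: The state at step 15, [130, 130, 130, 130, 130, 130, 130, 130, 130, 130, 130, 130, 130], reappears at step 16: the system is in a cycle of period 1 from step 15 on.  Therefore the state at step 2683 equals the state at step 15 + ((2683 - 15) mod 1) = 15, which is [130, 130, 130, 130, 130, 130, 130, 130, 130, 130, 130, 130, 130].

Derivation:
t=0: [60, 32, 10, 207, 130, 84, 16, 87, 6, 31, 142, 7, 141]
t=1: [187, 158, 105, 113, 127, 61, 99, 65, 101, 144, 113, 126, 116]
t=2: [111, 113, 99, 119, 126, 201, 122, 214, 95, 125, 107, 116, 147]
t=3: [115, 119, 84, 129, 132, 102, 124, 97, 80, 130, 92, 124, 117]
t=4: [126, 129, 47, 130, 129, 96, 124, 90, 43, 129, 55, 130, 117]
t=5: [131, 130, 197, 130, 130, 83, 120, 76, 193, 129, 205, 131, 114]
t=6: [129, 129, 97, 130, 130, 58, 115, 48, 98, 128, 96, 130, 103]
t=7: [130, 130, 77, 130, 130, 197, 143, 181, 78, 123, 76, 128, 120]
t=8: [130, 130, 28, 130, 130, 104, 120, 110, 29, 132, 27, 129, 128]
t=9: [130, 130, 147, 130, 129, 106, 126, 111, 148, 129, 146, 131, 126]
t=10: [129, 130, 121, 130, 130, 108, 125, 113, 121, 130, 121, 129, 127]
t=11: [130, 130, 134, 130, 130, 112, 126, 117, 134, 130, 134, 130, 128]
t=12: [130, 130, 128, 130, 130, 120, 128, 125, 128, 130, 128, 130, 130]
t=13: [130, 130, 131, 130, 130, 133, 131, 132, 131, 130, 131, 130, 130]
t=14: [130, 130, 129, 130, 130, 128, 129, 129, 129, 130, 129, 129, 129]
t=15: [130, 130, 130, 130, 130, 130, 130, 130, 130, 130, 130, 130, 130]
t=16: [130, 130, 130, 130, 130, 130, 130, 130, 130, 130, 130, 130, 130]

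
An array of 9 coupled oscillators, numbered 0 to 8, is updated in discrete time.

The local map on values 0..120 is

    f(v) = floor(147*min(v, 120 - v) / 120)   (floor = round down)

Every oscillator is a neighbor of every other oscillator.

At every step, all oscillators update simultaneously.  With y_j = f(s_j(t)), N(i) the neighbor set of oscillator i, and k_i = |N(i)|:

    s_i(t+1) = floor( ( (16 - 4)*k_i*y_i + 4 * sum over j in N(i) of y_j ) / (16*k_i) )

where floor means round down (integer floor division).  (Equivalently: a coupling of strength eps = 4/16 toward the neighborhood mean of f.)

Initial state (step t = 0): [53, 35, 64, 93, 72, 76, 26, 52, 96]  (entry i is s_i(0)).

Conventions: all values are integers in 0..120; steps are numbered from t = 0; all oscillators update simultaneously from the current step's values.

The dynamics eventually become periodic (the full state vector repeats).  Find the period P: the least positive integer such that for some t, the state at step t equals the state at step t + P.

Simulating step by step:
t=0: [53, 35, 64, 93, 72, 76, 26, 52, 96]
t=1: [59, 43, 62, 37, 55, 51, 36, 59, 34]
t=2: [68, 53, 67, 48, 64, 61, 48, 68, 45]
t=3: [62, 63, 63, 59, 66, 69, 59, 62, 57]
t=4: [70, 69, 69, 71, 66, 63, 71, 70, 69]
t=5: [61, 62, 62, 60, 65, 67, 60, 61, 62]
t=6: [71, 70, 70, 72, 67, 65, 72, 71, 70]
t=7: [60, 61, 61, 58, 63, 65, 58, 60, 61]
t=8: [72, 71, 71, 71, 69, 68, 71, 72, 71]
t=9: [58, 60, 60, 60, 61, 62, 60, 58, 60]
t=10: [71, 72, 72, 72, 72, 71, 72, 71, 72]
t=11: [59, 58, 58, 58, 58, 59, 58, 59, 58]
t=12: [71, 71, 71, 71, 71, 71, 71, 71, 71]
t=13: [60, 60, 60, 60, 60, 60, 60, 60, 60]
t=14: [73, 73, 73, 73, 73, 73, 73, 73, 73]
t=15: [57, 57, 57, 57, 57, 57, 57, 57, 57]
t=16: [69, 69, 69, 69, 69, 69, 69, 69, 69]
t=17: [62, 62, 62, 62, 62, 62, 62, 62, 62]
t=18: [71, 71, 71, 71, 71, 71, 71, 71, 71]

Answer: 6
Key observation: The state at step 12, [71, 71, 71, 71, 71, 71, 71, 71, 71], reappears at step 18 — and no state repeats earlier — so the cycle the system enters has period 6.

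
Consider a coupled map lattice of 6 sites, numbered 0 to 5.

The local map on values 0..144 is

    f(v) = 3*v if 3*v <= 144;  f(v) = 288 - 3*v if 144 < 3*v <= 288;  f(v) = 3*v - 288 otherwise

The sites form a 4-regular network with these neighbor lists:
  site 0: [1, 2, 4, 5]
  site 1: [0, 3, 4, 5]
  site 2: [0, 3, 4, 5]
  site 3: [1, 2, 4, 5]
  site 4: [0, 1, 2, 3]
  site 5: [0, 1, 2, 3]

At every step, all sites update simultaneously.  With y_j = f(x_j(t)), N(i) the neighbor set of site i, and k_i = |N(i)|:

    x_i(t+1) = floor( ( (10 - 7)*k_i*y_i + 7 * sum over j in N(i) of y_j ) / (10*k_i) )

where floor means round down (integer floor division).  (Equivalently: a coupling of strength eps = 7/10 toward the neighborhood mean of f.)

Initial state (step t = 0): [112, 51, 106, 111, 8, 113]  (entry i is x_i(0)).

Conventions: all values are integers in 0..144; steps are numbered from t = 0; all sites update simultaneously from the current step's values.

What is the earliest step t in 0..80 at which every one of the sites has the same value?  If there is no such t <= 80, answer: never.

Simulating step by step:
t=0: [112, 51, 106, 111, 8, 113]  (not all equal)
t=1: [56, 69, 38, 55, 52, 60]  (not all equal)
t=2: [112, 108, 118, 113, 116, 109]  (not all equal)
t=3: [49, 45, 54, 50, 53, 46]  (not all equal)
t=4: [134, 136, 133, 133, 133, 135]  (not all equal)
t=5: [114, 115, 112, 113, 113, 114]  (not all equal)
t=6: [52, 53, 51, 52, 52, 52]  (not all equal)
t=7: [132, 131, 132, 132, 132, 132]  (not all equal)
t=8: [107, 107, 108, 107, 107, 107]  (not all equal)
t=9: [33, 33, 33, 33, 33, 33]  (all equal)

Answer: 9
Key observation: Synchronization is absorbing here: once all sites are equal they stay equal, and step 9 is the first all-equal step.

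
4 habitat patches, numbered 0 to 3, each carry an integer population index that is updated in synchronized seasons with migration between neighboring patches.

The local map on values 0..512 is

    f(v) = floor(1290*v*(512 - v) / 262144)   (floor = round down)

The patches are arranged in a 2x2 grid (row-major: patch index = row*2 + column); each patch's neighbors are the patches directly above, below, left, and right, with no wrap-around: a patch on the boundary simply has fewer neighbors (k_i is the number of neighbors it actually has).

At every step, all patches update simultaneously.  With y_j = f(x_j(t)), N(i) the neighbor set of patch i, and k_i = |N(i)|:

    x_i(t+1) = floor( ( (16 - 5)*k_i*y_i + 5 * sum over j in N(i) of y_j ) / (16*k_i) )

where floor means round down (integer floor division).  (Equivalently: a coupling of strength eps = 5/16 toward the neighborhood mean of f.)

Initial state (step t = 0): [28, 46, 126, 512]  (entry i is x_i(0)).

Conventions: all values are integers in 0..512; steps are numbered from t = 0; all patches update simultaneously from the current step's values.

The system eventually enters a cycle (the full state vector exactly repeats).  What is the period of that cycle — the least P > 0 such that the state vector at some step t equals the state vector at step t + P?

Simulating step by step:
t=0: [28, 46, 126, 512]
t=1: [99, 82, 174, 53]
t=2: [210, 168, 248, 154]
t=3: [309, 286, 312, 281]
t=4: [309, 316, 309, 316]
t=5: [307, 304, 307, 304]
t=6: [309, 310, 309, 310]
t=7: [308, 308, 308, 308]
t=8: [309, 309, 309, 309]
t=9: [308, 308, 308, 308]

Answer: 2
Key observation: The state at step 7, [308, 308, 308, 308], reappears at step 9 — and no state repeats earlier — so the cycle the system enters has period 2.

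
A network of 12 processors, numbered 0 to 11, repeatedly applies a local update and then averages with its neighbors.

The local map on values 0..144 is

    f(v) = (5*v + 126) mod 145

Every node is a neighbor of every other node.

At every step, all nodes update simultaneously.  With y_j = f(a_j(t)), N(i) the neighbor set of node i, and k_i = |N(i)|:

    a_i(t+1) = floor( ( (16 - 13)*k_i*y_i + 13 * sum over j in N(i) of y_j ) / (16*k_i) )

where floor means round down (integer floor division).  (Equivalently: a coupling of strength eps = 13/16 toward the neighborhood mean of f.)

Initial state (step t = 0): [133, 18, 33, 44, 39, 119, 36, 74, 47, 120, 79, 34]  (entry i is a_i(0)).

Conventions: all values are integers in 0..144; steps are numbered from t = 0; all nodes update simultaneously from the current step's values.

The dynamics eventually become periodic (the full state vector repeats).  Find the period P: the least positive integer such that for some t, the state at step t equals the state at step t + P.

Simulating step by step:
t=0: [133, 18, 33, 44, 39, 119, 36, 74, 47, 120, 79, 34]
t=1: [52, 52, 44, 51, 48, 60, 46, 51, 52, 44, 54, 45]
t=2: [86, 86, 82, 86, 84, 91, 83, 86, 86, 82, 87, 82]
t=3: [106, 106, 103, 106, 105, 92, 104, 106, 106, 103, 106, 103]
t=4: [66, 66, 64, 66, 65, 58, 65, 66, 66, 64, 66, 64]
t=5: [25, 25, 24, 25, 25, 37, 25, 25, 25, 24, 25, 24]
t=6: [98, 98, 98, 98, 98, 88, 98, 98, 98, 98, 98, 98]
t=7: [43, 43, 43, 43, 43, 53, 43, 43, 43, 43, 43, 43]
t=8: [54, 54, 54, 54, 54, 60, 54, 54, 54, 54, 54, 54]
t=9: [108, 108, 108, 108, 108, 111, 108, 108, 108, 108, 108, 108]
t=10: [87, 87, 87, 87, 87, 88, 87, 87, 87, 87, 87, 87]
t=11: [126, 126, 126, 126, 126, 126, 126, 126, 126, 126, 126, 126]
t=12: [31, 31, 31, 31, 31, 31, 31, 31, 31, 31, 31, 31]
t=13: [136, 136, 136, 136, 136, 136, 136, 136, 136, 136, 136, 136]
t=14: [81, 81, 81, 81, 81, 81, 81, 81, 81, 81, 81, 81]
t=15: [96, 96, 96, 96, 96, 96, 96, 96, 96, 96, 96, 96]
t=16: [26, 26, 26, 26, 26, 26, 26, 26, 26, 26, 26, 26]
t=17: [111, 111, 111, 111, 111, 111, 111, 111, 111, 111, 111, 111]
t=18: [101, 101, 101, 101, 101, 101, 101, 101, 101, 101, 101, 101]
t=19: [51, 51, 51, 51, 51, 51, 51, 51, 51, 51, 51, 51]
t=20: [91, 91, 91, 91, 91, 91, 91, 91, 91, 91, 91, 91]
t=21: [1, 1, 1, 1, 1, 1, 1, 1, 1, 1, 1, 1]
t=22: [131, 131, 131, 131, 131, 131, 131, 131, 131, 131, 131, 131]
t=23: [56, 56, 56, 56, 56, 56, 56, 56, 56, 56, 56, 56]
t=24: [116, 116, 116, 116, 116, 116, 116, 116, 116, 116, 116, 116]
t=25: [126, 126, 126, 126, 126, 126, 126, 126, 126, 126, 126, 126]

Answer: 14
Key observation: The state at step 11, [126, 126, 126, 126, 126, 126, 126, 126, 126, 126, 126, 126], reappears at step 25 — and no state repeats earlier — so the cycle the system enters has period 14.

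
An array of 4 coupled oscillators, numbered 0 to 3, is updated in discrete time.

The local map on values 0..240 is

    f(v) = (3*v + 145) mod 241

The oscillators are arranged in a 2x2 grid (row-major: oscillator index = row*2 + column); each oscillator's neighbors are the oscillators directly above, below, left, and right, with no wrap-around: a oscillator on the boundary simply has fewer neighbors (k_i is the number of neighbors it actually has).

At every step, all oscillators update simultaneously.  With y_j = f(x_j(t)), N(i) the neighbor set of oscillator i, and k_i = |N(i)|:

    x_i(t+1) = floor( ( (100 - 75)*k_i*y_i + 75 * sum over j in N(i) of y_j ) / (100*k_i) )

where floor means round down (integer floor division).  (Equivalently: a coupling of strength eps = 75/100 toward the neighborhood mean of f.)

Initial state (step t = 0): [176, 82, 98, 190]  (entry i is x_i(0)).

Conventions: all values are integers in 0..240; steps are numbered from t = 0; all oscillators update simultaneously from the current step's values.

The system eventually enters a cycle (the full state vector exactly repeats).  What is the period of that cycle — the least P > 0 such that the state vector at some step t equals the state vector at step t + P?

Simulating step by step:
t=0: [176, 82, 98, 190]
t=1: [178, 196, 208, 188]
t=2: [70, 161, 170, 77]
t=3: [148, 129, 136, 153]
t=4: [72, 98, 103, 75]
t=5: [184, 142, 146, 186]
t=6: [125, 185, 188, 126]
t=7: [176, 84, 86, 177]
t=8: [167, 183, 184, 167]
t=9: [201, 176, 176, 201]
t=10: [149, 66, 66, 149]
t=11: [104, 108, 108, 104]
t=12: [225, 219, 219, 225]
t=13: [83, 92, 92, 83]
t=14: [173, 159, 159, 173]
t=15: [150, 171, 171, 150]
t=16: [160, 128, 128, 160]
t=17: [71, 119, 119, 71]
t=18: [44, 92, 92, 44]
t=19: [144, 72, 72, 144]
t=20: [113, 101, 101, 113]
t=21: [155, 53, 53, 155]
t=22: [79, 111, 111, 79]
t=23: [213, 165, 165, 213]
t=24: [133, 85, 85, 133]
t=25: [134, 86, 86, 134]
t=26: [137, 89, 89, 137]
t=27: [146, 98, 98, 146]
t=28: [173, 125, 125, 173]
t=29: [74, 146, 146, 74]
t=30: [107, 119, 119, 107]
t=31: [71, 173, 173, 71]
t=32: [165, 133, 133, 165]
t=33: [86, 134, 134, 86]
t=34: [89, 137, 137, 89]
t=35: [98, 146, 146, 98]
t=36: [125, 173, 173, 125]
t=37: [146, 74, 74, 146]
t=38: [119, 107, 107, 119]
t=39: [173, 71, 71, 173]
t=40: [133, 165, 165, 133]
t=41: [134, 86, 86, 134]

Answer: 16
Key observation: The state at step 25, [134, 86, 86, 134], reappears at step 41 — and no state repeats earlier — so the cycle the system enters has period 16.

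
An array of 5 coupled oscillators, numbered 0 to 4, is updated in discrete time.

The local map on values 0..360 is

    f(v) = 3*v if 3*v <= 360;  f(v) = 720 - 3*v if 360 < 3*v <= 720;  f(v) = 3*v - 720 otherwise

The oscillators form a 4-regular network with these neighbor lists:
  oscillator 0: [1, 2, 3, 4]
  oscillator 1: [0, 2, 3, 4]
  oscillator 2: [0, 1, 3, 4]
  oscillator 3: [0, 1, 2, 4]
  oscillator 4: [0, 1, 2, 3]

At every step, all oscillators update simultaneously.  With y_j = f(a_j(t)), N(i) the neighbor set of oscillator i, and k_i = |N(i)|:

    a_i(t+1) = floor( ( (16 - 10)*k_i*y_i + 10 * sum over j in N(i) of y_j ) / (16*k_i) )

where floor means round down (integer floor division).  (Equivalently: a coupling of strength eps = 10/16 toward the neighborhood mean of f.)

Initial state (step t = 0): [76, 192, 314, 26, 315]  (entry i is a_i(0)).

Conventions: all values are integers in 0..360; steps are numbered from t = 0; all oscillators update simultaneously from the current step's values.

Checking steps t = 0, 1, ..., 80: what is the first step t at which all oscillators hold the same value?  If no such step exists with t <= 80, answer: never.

Simulating step by step:
t=0: [76, 192, 314, 26, 315]  (not all equal)
t=1: [190, 171, 188, 157, 189]  (not all equal)
t=2: [175, 188, 177, 197, 176]  (not all equal)
t=3: [177, 168, 175, 162, 176]  (not all equal)
t=4: [201, 207, 202, 211, 202]  (not all equal)
t=5: [108, 104, 107, 102, 107]  (not all equal)
t=6: [318, 315, 317, 314, 317]  (not all equal)
t=7: [229, 227, 229, 227, 229]  (not all equal)
t=8: [34, 36, 34, 36, 34]  (not all equal)
t=9: [103, 105, 103, 105, 103]  (not all equal)
t=10: [310, 312, 310, 312, 310]  (not all equal)
t=11: [211, 213, 211, 213, 211]  (not all equal)
t=12: [85, 83, 85, 83, 85]  (not all equal)
t=13: [253, 251, 253, 251, 253]  (not all equal)
t=14: [37, 35, 37, 35, 37]  (not all equal)
t=15: [109, 107, 109, 107, 109]  (not all equal)
t=16: [325, 323, 325, 323, 325]  (not all equal)
t=17: [253, 251, 253, 251, 253]  (not all equal)

Answer: never
Key observation: The state at step 13 reappears at step 17 — the system is in a cycle of period 4 from step 13 on.  No step 0..17 is synchronized, and the cycle repeats forever, so no step up to 80 (or ever) has all oscillators equal.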